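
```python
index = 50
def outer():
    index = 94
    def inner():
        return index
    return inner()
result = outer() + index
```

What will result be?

Step 1: Global index = 50. outer() shadows with index = 94.
Step 2: inner() returns enclosing index = 94. outer() = 94.
Step 3: result = 94 + global index (50) = 144

The answer is 144.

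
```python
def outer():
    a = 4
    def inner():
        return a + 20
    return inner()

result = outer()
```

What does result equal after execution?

Step 1: outer() defines a = 4.
Step 2: inner() reads a = 4 from enclosing scope, returns 4 + 20 = 24.
Step 3: result = 24

The answer is 24.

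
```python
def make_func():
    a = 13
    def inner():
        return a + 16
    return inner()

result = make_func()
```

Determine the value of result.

Step 1: make_func() defines a = 13.
Step 2: inner() reads a = 13 from enclosing scope, returns 13 + 16 = 29.
Step 3: result = 29

The answer is 29.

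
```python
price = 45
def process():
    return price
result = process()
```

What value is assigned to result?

Step 1: price = 45 is defined in the global scope.
Step 2: process() looks up price. No local price exists, so Python checks the global scope via LEGB rule and finds price = 45.
Step 3: result = 45

The answer is 45.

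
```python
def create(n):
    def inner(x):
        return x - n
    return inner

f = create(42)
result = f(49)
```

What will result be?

Step 1: create(42) creates a closure capturing n = 42.
Step 2: f(49) computes 49 - 42 = 7.
Step 3: result = 7

The answer is 7.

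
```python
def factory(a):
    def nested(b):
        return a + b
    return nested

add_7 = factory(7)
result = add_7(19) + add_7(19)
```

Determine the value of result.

Step 1: add_7 captures a = 7.
Step 2: add_7(19) = 7 + 19 = 26, called twice.
Step 3: result = 26 + 26 = 52

The answer is 52.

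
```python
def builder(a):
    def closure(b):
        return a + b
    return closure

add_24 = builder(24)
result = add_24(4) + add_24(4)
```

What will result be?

Step 1: add_24 captures a = 24.
Step 2: add_24(4) = 24 + 4 = 28, called twice.
Step 3: result = 28 + 28 = 56

The answer is 56.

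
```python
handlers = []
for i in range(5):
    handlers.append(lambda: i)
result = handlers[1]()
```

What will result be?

Step 1: The loop creates 5 lambdas, all referencing the same variable i.
Step 2: After the loop, i = 4 (final value).
Step 3: handlers[1]() looks up i at call time and finds 4. This is the late binding gotcha. result = 4

The answer is 4.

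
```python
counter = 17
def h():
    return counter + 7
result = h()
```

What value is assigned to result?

Step 1: counter = 17 is defined globally.
Step 2: h() looks up counter from global scope = 17, then computes 17 + 7 = 24.
Step 3: result = 24

The answer is 24.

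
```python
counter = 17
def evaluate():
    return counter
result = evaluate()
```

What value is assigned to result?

Step 1: counter = 17 is defined in the global scope.
Step 2: evaluate() looks up counter. No local counter exists, so Python checks the global scope via LEGB rule and finds counter = 17.
Step 3: result = 17

The answer is 17.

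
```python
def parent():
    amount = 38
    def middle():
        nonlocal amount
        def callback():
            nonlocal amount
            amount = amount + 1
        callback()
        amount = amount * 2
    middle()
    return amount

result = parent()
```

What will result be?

Step 1: amount = 38.
Step 2: callback() adds 1: amount = 38 + 1 = 39.
Step 3: middle() doubles: amount = 39 * 2 = 78.
Step 4: result = 78

The answer is 78.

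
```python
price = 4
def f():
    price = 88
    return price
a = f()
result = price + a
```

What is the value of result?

Step 1: Global price = 4. f() returns local price = 88.
Step 2: a = 88. Global price still = 4.
Step 3: result = 4 + 88 = 92

The answer is 92.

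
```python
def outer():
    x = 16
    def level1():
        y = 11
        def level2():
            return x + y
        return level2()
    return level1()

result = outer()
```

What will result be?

Step 1: x = 16 in outer. y = 11 in level1.
Step 2: level2() reads x = 16 and y = 11 from enclosing scopes.
Step 3: result = 16 + 11 = 27

The answer is 27.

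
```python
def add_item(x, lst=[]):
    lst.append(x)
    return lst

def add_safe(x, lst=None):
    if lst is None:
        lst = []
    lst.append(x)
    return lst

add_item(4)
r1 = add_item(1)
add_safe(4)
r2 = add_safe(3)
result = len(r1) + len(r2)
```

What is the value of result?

Step 1: add_item shares mutable default: after 2 calls, lst = [4, 1], len = 2.
Step 2: add_safe creates fresh list each time: r2 = [3], len = 1.
Step 3: result = 2 + 1 = 3

The answer is 3.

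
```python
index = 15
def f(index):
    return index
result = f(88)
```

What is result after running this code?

Step 1: Global index = 15.
Step 2: f(88) takes parameter index = 88, which shadows the global.
Step 3: result = 88

The answer is 88.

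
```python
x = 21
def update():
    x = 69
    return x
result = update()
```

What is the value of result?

Step 1: Global x = 21.
Step 2: update() creates local x = 69, shadowing the global.
Step 3: Returns local x = 69. result = 69

The answer is 69.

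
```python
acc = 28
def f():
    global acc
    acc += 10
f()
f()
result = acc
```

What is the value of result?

Step 1: acc = 28.
Step 2: First f(): acc = 28 + 10 = 38.
Step 3: Second f(): acc = 38 + 10 = 48. result = 48

The answer is 48.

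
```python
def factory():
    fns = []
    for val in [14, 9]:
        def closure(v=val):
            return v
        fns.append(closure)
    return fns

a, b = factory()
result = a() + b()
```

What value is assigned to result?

Step 1: Default argument v=val captures val at each iteration.
Step 2: a() returns 14 (captured at first iteration), b() returns 9 (captured at second).
Step 3: result = 14 + 9 = 23

The answer is 23.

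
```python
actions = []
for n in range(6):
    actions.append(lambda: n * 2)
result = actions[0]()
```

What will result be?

Step 1: All lambdas reference the same variable n (late binding).
Step 2: After the loop, n = 5. Every lambda returns n * 2.
Step 3: actions[0]() = 5 * 2 = 10

The answer is 10.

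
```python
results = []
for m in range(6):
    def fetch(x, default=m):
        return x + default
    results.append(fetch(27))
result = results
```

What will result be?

Step 1: Default argument default=m is evaluated at function definition time.
Step 2: Each iteration creates fetch with default = current m value.
Step 3: fetch(27) returns 27 + default. results = [27, 28, 29, 30, 31, 32]

The answer is [27, 28, 29, 30, 31, 32].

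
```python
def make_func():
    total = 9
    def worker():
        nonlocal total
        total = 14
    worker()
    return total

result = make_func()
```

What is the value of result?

Step 1: make_func() sets total = 9.
Step 2: worker() uses nonlocal to reassign total = 14.
Step 3: result = 14

The answer is 14.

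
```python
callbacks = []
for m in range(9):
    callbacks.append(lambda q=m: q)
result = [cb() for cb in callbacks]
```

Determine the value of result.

Step 1: Default arg q=m captures m at each iteration.
Step 2: Each lambda has its own default: 0, 1, ..., 8.
Step 3: result = [0, 1, 2, 3, 4, 5, 6, 7, 8]

The answer is [0, 1, 2, 3, 4, 5, 6, 7, 8].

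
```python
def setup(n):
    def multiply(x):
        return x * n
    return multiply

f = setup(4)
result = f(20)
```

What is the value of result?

Step 1: setup(4) returns multiply closure with n = 4.
Step 2: f(20) computes 20 * 4 = 80.
Step 3: result = 80

The answer is 80.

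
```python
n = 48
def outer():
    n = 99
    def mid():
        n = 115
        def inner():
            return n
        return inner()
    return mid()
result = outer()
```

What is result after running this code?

Step 1: Three levels of shadowing: global 48, outer 99, mid 115.
Step 2: inner() finds n = 115 in enclosing mid() scope.
Step 3: result = 115

The answer is 115.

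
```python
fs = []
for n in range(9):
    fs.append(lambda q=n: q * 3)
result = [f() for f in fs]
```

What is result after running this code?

Step 1: Default arg q=n captures n at each iteration.
Step 2: fs[k] has q defaulting to k, returns k * 3.
Step 3: result = [0, 3, 6, 9, 12, 15, 18, 21, 24]

The answer is [0, 3, 6, 9, 12, 15, 18, 21, 24].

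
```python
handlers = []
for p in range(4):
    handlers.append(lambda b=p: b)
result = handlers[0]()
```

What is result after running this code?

Step 1: Default argument b=p captures p's value at each iteration.
Step 2: handlers[0] captured b = 0 when p was 0.
Step 3: result = 0

The answer is 0.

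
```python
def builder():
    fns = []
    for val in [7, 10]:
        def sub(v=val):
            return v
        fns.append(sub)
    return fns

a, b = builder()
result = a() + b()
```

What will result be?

Step 1: Default argument v=val captures val at each iteration.
Step 2: a() returns 7 (captured at first iteration), b() returns 10 (captured at second).
Step 3: result = 7 + 10 = 17

The answer is 17.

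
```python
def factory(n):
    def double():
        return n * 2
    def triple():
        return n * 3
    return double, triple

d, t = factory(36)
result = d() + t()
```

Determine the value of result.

Step 1: Both closures capture the same n = 36.
Step 2: d() = 36 * 2 = 72, t() = 36 * 3 = 108.
Step 3: result = 72 + 108 = 180

The answer is 180.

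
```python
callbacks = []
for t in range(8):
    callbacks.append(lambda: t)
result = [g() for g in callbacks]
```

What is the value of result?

Step 1: All 8 lambdas share the same variable t.
Step 2: After the loop, t = 7.
Step 3: Each call returns 7. result = [7, 7, 7, 7, 7, 7, 7, 7]

The answer is [7, 7, 7, 7, 7, 7, 7, 7].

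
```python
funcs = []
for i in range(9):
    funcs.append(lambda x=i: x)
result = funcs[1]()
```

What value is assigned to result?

Step 1: Default argument x=i captures i's value at each iteration.
Step 2: funcs[1] captured x = 1 when i was 1.
Step 3: result = 1

The answer is 1.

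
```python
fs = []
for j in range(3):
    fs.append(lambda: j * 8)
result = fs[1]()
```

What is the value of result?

Step 1: All lambdas reference the same variable j (late binding).
Step 2: After the loop, j = 2. Every lambda returns j * 8.
Step 3: fs[1]() = 2 * 8 = 16

The answer is 16.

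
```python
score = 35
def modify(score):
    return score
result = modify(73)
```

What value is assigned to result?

Step 1: Global score = 35.
Step 2: modify(73) takes parameter score = 73, which shadows the global.
Step 3: result = 73

The answer is 73.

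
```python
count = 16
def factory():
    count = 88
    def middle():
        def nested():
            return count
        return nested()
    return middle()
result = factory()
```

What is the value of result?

Step 1: factory() defines count = 88. middle() and nested() have no local count.
Step 2: nested() checks local (none), enclosing middle() (none), enclosing factory() and finds count = 88.
Step 3: result = 88

The answer is 88.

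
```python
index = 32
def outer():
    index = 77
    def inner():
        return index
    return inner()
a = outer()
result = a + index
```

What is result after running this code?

Step 1: outer() has local index = 77. inner() reads from enclosing.
Step 2: outer() returns 77. Global index = 32 unchanged.
Step 3: result = 77 + 32 = 109

The answer is 109.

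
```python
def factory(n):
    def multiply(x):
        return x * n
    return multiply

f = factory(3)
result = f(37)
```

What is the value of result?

Step 1: factory(3) returns multiply closure with n = 3.
Step 2: f(37) computes 37 * 3 = 111.
Step 3: result = 111

The answer is 111.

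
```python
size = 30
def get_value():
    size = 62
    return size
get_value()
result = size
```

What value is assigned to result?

Step 1: Global size = 30.
Step 2: get_value() creates local size = 62 (shadow, not modification).
Step 3: After get_value() returns, global size is unchanged. result = 30

The answer is 30.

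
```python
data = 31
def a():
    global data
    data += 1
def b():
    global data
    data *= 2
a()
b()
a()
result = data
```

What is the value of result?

Step 1: data = 31.
Step 2: a(): data = 31 + 1 = 32.
Step 3: b(): data = 32 * 2 = 64.
Step 4: a(): data = 64 + 1 = 65

The answer is 65.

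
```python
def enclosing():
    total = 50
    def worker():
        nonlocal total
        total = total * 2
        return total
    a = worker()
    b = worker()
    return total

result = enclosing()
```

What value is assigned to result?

Step 1: total starts at 50.
Step 2: First worker(): total = 50 * 2 = 100.
Step 3: Second worker(): total = 100 * 2 = 200.
Step 4: result = 200

The answer is 200.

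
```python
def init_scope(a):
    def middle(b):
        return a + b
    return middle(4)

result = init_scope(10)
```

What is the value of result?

Step 1: init_scope(10) passes a = 10.
Step 2: middle(4) has b = 4, reads a = 10 from enclosing.
Step 3: result = 10 + 4 = 14

The answer is 14.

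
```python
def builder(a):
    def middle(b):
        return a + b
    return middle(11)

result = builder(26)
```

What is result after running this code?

Step 1: builder(26) passes a = 26.
Step 2: middle(11) has b = 11, reads a = 26 from enclosing.
Step 3: result = 26 + 11 = 37

The answer is 37.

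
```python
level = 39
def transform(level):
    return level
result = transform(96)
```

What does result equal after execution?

Step 1: Global level = 39.
Step 2: transform(96) takes parameter level = 96, which shadows the global.
Step 3: result = 96

The answer is 96.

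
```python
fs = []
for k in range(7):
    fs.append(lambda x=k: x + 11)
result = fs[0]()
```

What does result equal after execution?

Step 1: Default argument x=k captures k's value at definition time.
Step 2: fs[0] was defined when k = 0, so x defaults to 0.
Step 3: result = 0 + 11 = 11 (default arg fixes the late binding issue)

The answer is 11.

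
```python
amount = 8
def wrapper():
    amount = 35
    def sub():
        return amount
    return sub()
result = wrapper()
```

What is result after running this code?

Step 1: amount = 8 globally, but wrapper() defines amount = 35 locally.
Step 2: sub() looks up amount. Not in local scope, so checks enclosing scope (wrapper) and finds amount = 35.
Step 3: result = 35

The answer is 35.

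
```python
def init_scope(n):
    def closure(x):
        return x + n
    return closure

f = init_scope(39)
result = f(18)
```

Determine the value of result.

Step 1: init_scope(39) creates a closure that captures n = 39.
Step 2: f(18) calls the closure with x = 18, returning 18 + 39 = 57.
Step 3: result = 57

The answer is 57.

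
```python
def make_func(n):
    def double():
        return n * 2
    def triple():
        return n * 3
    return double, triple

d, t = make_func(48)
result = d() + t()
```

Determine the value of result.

Step 1: Both closures capture the same n = 48.
Step 2: d() = 48 * 2 = 96, t() = 48 * 3 = 144.
Step 3: result = 96 + 144 = 240

The answer is 240.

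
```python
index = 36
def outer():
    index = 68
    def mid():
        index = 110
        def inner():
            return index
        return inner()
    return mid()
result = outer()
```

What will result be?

Step 1: Three levels of shadowing: global 36, outer 68, mid 110.
Step 2: inner() finds index = 110 in enclosing mid() scope.
Step 3: result = 110

The answer is 110.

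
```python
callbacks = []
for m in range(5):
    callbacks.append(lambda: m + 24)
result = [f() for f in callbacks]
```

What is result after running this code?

Step 1: All lambdas capture m by reference. After the loop, m = 4.
Step 2: Each call returns 4 + 24 = 28.
Step 3: result = [28, 28, 28, 28, 28]

The answer is [28, 28, 28, 28, 28].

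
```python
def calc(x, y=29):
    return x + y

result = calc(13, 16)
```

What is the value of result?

Step 1: calc(13, 16) overrides default y with 16.
Step 2: Returns 13 + 16 = 29.
Step 3: result = 29

The answer is 29.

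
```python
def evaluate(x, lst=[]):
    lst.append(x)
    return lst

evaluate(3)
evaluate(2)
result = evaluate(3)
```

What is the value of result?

Step 1: Mutable default argument gotcha! The list [] is created once.
Step 2: Each call appends to the SAME list: [3], [3, 2], [3, 2, 3].
Step 3: result = [3, 2, 3]

The answer is [3, 2, 3].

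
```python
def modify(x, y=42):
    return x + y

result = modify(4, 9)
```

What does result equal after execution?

Step 1: modify(4, 9) overrides default y with 9.
Step 2: Returns 4 + 9 = 13.
Step 3: result = 13

The answer is 13.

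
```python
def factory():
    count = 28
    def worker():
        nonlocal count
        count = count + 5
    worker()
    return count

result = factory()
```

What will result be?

Step 1: factory() sets count = 28.
Step 2: worker() uses nonlocal to modify count in factory's scope: count = 28 + 5 = 33.
Step 3: factory() returns the modified count = 33

The answer is 33.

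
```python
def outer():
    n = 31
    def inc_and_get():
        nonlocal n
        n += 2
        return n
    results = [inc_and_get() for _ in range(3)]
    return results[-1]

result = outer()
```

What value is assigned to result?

Step 1: n = 31.
Step 2: Three calls to inc_and_get(), each adding 2.
Step 3: Last value = 31 + 2 * 3 = 37

The answer is 37.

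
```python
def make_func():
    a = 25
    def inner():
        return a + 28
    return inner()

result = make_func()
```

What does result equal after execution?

Step 1: make_func() defines a = 25.
Step 2: inner() reads a = 25 from enclosing scope, returns 25 + 28 = 53.
Step 3: result = 53

The answer is 53.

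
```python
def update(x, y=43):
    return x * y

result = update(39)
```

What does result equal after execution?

Step 1: update(39) uses default y = 43.
Step 2: Returns 39 * 43 = 1677.
Step 3: result = 1677

The answer is 1677.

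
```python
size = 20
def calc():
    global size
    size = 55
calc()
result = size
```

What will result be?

Step 1: size = 20 globally.
Step 2: calc() declares global size and sets it to 55.
Step 3: After calc(), global size = 55. result = 55

The answer is 55.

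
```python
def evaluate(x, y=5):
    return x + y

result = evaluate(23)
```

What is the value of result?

Step 1: evaluate(23) uses default y = 5.
Step 2: Returns 23 + 5 = 28.
Step 3: result = 28

The answer is 28.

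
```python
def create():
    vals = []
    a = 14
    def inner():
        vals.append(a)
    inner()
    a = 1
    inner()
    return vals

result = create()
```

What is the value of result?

Step 1: a = 14. inner() appends current a to vals.
Step 2: First inner(): appends 14. Then a = 1.
Step 3: Second inner(): appends 1 (closure sees updated a). result = [14, 1]

The answer is [14, 1].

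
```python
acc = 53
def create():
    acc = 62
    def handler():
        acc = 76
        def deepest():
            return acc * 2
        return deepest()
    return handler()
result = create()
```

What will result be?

Step 1: deepest() looks up acc through LEGB: not local, finds acc = 76 in enclosing handler().
Step 2: Returns 76 * 2 = 152.
Step 3: result = 152

The answer is 152.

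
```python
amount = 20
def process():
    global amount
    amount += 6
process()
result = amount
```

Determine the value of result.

Step 1: amount = 20 globally.
Step 2: process() modifies global amount: amount += 6 = 26.
Step 3: result = 26

The answer is 26.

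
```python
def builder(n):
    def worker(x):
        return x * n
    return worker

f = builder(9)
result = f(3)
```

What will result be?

Step 1: builder(9) creates a closure capturing n = 9.
Step 2: f(3) computes 3 * 9 = 27.
Step 3: result = 27

The answer is 27.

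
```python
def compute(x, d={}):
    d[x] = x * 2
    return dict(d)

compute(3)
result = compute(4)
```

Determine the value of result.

Step 1: Mutable default dict is shared across calls.
Step 2: First call adds 3: 6. Second call adds 4: 8.
Step 3: result = {3: 6, 4: 8}

The answer is {3: 6, 4: 8}.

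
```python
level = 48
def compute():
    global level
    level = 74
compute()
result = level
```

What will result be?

Step 1: level = 48 globally.
Step 2: compute() declares global level and sets it to 74.
Step 3: After compute(), global level = 74. result = 74

The answer is 74.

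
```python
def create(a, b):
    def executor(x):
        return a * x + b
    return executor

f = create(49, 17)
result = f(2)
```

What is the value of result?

Step 1: create(49, 17) captures a = 49, b = 17.
Step 2: f(2) computes 49 * 2 + 17 = 115.
Step 3: result = 115

The answer is 115.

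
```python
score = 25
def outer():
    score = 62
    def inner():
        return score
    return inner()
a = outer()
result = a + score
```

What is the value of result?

Step 1: outer() has local score = 62. inner() reads from enclosing.
Step 2: outer() returns 62. Global score = 25 unchanged.
Step 3: result = 62 + 25 = 87

The answer is 87.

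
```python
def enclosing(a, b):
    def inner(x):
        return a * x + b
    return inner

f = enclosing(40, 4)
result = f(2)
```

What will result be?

Step 1: enclosing(40, 4) captures a = 40, b = 4.
Step 2: f(2) computes 40 * 2 + 4 = 84.
Step 3: result = 84

The answer is 84.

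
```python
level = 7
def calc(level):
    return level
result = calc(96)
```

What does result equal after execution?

Step 1: Global level = 7.
Step 2: calc(96) takes parameter level = 96, which shadows the global.
Step 3: result = 96

The answer is 96.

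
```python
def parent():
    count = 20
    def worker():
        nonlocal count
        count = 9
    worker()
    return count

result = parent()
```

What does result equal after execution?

Step 1: parent() sets count = 20.
Step 2: worker() uses nonlocal to reassign count = 9.
Step 3: result = 9

The answer is 9.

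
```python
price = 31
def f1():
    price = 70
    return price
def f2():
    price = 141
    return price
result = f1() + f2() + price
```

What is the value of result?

Step 1: Each function shadows global price with its own local.
Step 2: f1() returns 70, f2() returns 141.
Step 3: Global price = 31 is unchanged. result = 70 + 141 + 31 = 242

The answer is 242.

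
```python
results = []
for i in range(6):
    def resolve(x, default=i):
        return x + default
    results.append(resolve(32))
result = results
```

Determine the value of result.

Step 1: Default argument default=i is evaluated at function definition time.
Step 2: Each iteration creates resolve with default = current i value.
Step 3: resolve(32) returns 32 + default. results = [32, 33, 34, 35, 36, 37]

The answer is [32, 33, 34, 35, 36, 37].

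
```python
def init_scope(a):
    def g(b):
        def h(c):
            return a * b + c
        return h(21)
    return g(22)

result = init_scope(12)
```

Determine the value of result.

Step 1: a = 12, b = 22, c = 21.
Step 2: h() computes a * b + c = 12 * 22 + 21 = 285.
Step 3: result = 285

The answer is 285.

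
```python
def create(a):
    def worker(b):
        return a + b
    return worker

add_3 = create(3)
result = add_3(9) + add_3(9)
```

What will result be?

Step 1: add_3 captures a = 3.
Step 2: add_3(9) = 3 + 9 = 12, called twice.
Step 3: result = 12 + 12 = 24

The answer is 24.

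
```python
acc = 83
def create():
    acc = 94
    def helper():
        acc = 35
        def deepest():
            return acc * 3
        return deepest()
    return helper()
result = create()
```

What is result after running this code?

Step 1: deepest() looks up acc through LEGB: not local, finds acc = 35 in enclosing helper().
Step 2: Returns 35 * 3 = 105.
Step 3: result = 105

The answer is 105.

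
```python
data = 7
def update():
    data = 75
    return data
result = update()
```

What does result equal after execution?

Step 1: Global data = 7.
Step 2: update() creates local data = 75, shadowing the global.
Step 3: Returns local data = 75. result = 75

The answer is 75.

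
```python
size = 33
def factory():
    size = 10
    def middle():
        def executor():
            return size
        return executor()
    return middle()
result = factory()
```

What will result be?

Step 1: factory() defines size = 10. middle() and executor() have no local size.
Step 2: executor() checks local (none), enclosing middle() (none), enclosing factory() and finds size = 10.
Step 3: result = 10

The answer is 10.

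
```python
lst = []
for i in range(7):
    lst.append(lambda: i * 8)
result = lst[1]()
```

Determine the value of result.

Step 1: All lambdas reference the same variable i (late binding).
Step 2: After the loop, i = 6. Every lambda returns i * 8.
Step 3: lst[1]() = 6 * 8 = 48

The answer is 48.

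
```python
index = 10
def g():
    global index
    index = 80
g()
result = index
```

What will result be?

Step 1: index = 10 globally.
Step 2: g() declares global index and sets it to 80.
Step 3: After g(), global index = 80. result = 80

The answer is 80.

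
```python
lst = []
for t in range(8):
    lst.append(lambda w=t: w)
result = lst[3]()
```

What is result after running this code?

Step 1: Default argument w=t captures t's value at each iteration.
Step 2: lst[3] captured w = 3 when t was 3.
Step 3: result = 3

The answer is 3.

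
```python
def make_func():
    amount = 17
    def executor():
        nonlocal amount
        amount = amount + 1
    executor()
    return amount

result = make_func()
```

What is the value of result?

Step 1: make_func() sets amount = 17.
Step 2: executor() uses nonlocal to modify amount in make_func's scope: amount = 17 + 1 = 18.
Step 3: make_func() returns the modified amount = 18

The answer is 18.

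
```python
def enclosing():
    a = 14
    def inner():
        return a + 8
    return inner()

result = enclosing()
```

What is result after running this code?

Step 1: enclosing() defines a = 14.
Step 2: inner() reads a = 14 from enclosing scope, returns 14 + 8 = 22.
Step 3: result = 22

The answer is 22.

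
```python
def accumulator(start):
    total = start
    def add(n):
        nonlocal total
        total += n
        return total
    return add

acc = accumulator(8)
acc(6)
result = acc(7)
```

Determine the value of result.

Step 1: accumulator(8) creates closure with total = 8.
Step 2: First acc(6): total = 8 + 6 = 14.
Step 3: Second acc(7): total = 14 + 7 = 21. result = 21

The answer is 21.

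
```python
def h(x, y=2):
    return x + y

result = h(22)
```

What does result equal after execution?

Step 1: h(22) uses default y = 2.
Step 2: Returns 22 + 2 = 24.
Step 3: result = 24

The answer is 24.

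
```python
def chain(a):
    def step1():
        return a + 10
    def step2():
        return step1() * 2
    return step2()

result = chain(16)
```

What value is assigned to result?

Step 1: chain(16) captures a = 16.
Step 2: step2() calls step1() which returns 16 + 10 = 26.
Step 3: step2() returns 26 * 2 = 52

The answer is 52.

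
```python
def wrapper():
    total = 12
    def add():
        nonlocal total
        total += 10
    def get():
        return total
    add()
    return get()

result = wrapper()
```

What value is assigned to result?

Step 1: total = 12. add() modifies it via nonlocal, get() reads it.
Step 2: add() makes total = 12 + 10 = 22.
Step 3: get() returns 22. result = 22

The answer is 22.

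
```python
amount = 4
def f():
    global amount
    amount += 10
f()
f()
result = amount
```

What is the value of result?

Step 1: amount = 4.
Step 2: First f(): amount = 4 + 10 = 14.
Step 3: Second f(): amount = 14 + 10 = 24. result = 24

The answer is 24.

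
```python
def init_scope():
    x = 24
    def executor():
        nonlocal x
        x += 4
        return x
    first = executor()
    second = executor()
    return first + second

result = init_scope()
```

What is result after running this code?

Step 1: x starts at 24.
Step 2: First call: x = 24 + 4 = 28, returns 28.
Step 3: Second call: x = 28 + 4 = 32, returns 32.
Step 4: result = 28 + 32 = 60

The answer is 60.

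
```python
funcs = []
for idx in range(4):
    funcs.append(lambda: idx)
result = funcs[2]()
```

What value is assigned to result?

Step 1: The loop creates 4 lambdas, all referencing the same variable idx.
Step 2: After the loop, idx = 3 (final value).
Step 3: funcs[2]() looks up idx at call time and finds 3. This is the late binding gotcha. result = 3

The answer is 3.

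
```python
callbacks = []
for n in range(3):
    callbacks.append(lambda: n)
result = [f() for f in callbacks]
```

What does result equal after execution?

Step 1: All 3 lambdas share the same variable n.
Step 2: After the loop, n = 2.
Step 3: Each call returns 2. result = [2, 2, 2]

The answer is [2, 2, 2].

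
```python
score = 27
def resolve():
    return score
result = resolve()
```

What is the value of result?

Step 1: score = 27 is defined in the global scope.
Step 2: resolve() looks up score. No local score exists, so Python checks the global scope via LEGB rule and finds score = 27.
Step 3: result = 27

The answer is 27.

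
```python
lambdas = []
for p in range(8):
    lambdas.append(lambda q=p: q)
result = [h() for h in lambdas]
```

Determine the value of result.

Step 1: Default arg q=p captures p at each iteration.
Step 2: Each lambda has its own default: 0, 1, ..., 7.
Step 3: result = [0, 1, 2, 3, 4, 5, 6, 7]

The answer is [0, 1, 2, 3, 4, 5, 6, 7].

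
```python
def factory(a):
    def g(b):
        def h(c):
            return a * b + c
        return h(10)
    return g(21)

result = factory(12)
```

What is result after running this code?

Step 1: a = 12, b = 21, c = 10.
Step 2: h() computes a * b + c = 12 * 21 + 10 = 262.
Step 3: result = 262

The answer is 262.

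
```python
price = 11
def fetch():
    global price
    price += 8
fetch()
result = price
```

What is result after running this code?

Step 1: price = 11 globally.
Step 2: fetch() modifies global price: price += 8 = 19.
Step 3: result = 19

The answer is 19.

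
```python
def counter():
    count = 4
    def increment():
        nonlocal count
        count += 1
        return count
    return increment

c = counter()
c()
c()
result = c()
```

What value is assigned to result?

Step 1: counter() creates closure with count = 4.
Step 2: Each c() call increments count via nonlocal. After 3 calls: 4 + 3 = 7.
Step 3: result = 7

The answer is 7.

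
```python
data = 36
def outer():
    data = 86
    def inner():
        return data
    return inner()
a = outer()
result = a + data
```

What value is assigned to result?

Step 1: outer() has local data = 86. inner() reads from enclosing.
Step 2: outer() returns 86. Global data = 36 unchanged.
Step 3: result = 86 + 36 = 122

The answer is 122.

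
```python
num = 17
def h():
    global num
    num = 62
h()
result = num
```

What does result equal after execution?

Step 1: num = 17 globally.
Step 2: h() declares global num and sets it to 62.
Step 3: After h(), global num = 62. result = 62

The answer is 62.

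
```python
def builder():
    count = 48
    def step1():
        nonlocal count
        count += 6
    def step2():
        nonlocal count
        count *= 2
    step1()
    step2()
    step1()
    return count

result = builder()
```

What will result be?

Step 1: count = 48.
Step 2: step1(): count = 48 + 6 = 54.
Step 3: step2(): count = 54 * 2 = 108.
Step 4: step1(): count = 108 + 6 = 114. result = 114

The answer is 114.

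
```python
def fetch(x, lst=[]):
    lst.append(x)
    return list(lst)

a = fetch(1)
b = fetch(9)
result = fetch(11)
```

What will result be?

Step 1: Default list is shared. list() creates copies for return values.
Step 2: Internal list grows: [1] -> [1, 9] -> [1, 9, 11].
Step 3: result = [1, 9, 11]

The answer is [1, 9, 11].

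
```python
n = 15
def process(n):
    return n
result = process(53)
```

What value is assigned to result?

Step 1: Global n = 15.
Step 2: process(53) takes parameter n = 53, which shadows the global.
Step 3: result = 53

The answer is 53.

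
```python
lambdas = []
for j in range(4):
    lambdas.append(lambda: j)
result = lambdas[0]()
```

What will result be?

Step 1: The loop creates 4 lambdas, all referencing the same variable j.
Step 2: After the loop, j = 3 (final value).
Step 3: lambdas[0]() looks up j at call time and finds 3. This is the late binding gotcha. result = 3

The answer is 3.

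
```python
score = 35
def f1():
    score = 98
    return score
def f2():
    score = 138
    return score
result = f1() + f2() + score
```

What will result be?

Step 1: Each function shadows global score with its own local.
Step 2: f1() returns 98, f2() returns 138.
Step 3: Global score = 35 is unchanged. result = 98 + 138 + 35 = 271

The answer is 271.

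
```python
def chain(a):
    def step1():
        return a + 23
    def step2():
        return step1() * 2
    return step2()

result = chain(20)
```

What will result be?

Step 1: chain(20) captures a = 20.
Step 2: step2() calls step1() which returns 20 + 23 = 43.
Step 3: step2() returns 43 * 2 = 86

The answer is 86.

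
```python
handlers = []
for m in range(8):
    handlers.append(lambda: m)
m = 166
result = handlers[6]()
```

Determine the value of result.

Step 1: Lambdas capture the variable m by reference, not by value.
Step 2: After the loop, m is reassigned to 166.
Step 3: handlers[6]() looks up the current m = 166. result = 166

The answer is 166.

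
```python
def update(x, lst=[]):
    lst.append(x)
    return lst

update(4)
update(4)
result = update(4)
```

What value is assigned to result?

Step 1: Mutable default argument gotcha! The list [] is created once.
Step 2: Each call appends to the SAME list: [4], [4, 4], [4, 4, 4].
Step 3: result = [4, 4, 4]

The answer is [4, 4, 4].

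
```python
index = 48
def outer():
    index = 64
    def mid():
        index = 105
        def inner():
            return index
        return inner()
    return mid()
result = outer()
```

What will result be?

Step 1: Three levels of shadowing: global 48, outer 64, mid 105.
Step 2: inner() finds index = 105 in enclosing mid() scope.
Step 3: result = 105

The answer is 105.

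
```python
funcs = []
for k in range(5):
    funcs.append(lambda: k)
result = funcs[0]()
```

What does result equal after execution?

Step 1: The loop creates 5 lambdas, all referencing the same variable k.
Step 2: After the loop, k = 4 (final value).
Step 3: funcs[0]() looks up k at call time and finds 4. This is the late binding gotcha. result = 4

The answer is 4.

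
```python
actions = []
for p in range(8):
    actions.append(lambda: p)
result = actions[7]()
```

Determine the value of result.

Step 1: The loop creates 8 lambdas, all referencing the same variable p.
Step 2: After the loop, p = 7 (final value).
Step 3: actions[7]() looks up p at call time and finds 7. This is the late binding gotcha. result = 7

The answer is 7.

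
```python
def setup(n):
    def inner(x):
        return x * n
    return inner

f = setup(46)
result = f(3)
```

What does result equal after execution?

Step 1: setup(46) creates a closure capturing n = 46.
Step 2: f(3) computes 3 * 46 = 138.
Step 3: result = 138

The answer is 138.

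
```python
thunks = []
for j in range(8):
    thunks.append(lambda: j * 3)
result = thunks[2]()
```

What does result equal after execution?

Step 1: All lambdas reference the same variable j (late binding).
Step 2: After the loop, j = 7. Every lambda returns j * 3.
Step 3: thunks[2]() = 7 * 3 = 21

The answer is 21.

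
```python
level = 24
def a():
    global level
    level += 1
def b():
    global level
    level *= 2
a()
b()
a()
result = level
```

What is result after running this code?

Step 1: level = 24.
Step 2: a(): level = 24 + 1 = 25.
Step 3: b(): level = 25 * 2 = 50.
Step 4: a(): level = 50 + 1 = 51

The answer is 51.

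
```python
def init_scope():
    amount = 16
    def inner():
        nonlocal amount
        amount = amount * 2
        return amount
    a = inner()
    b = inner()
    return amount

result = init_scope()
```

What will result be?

Step 1: amount starts at 16.
Step 2: First inner(): amount = 16 * 2 = 32.
Step 3: Second inner(): amount = 32 * 2 = 64.
Step 4: result = 64

The answer is 64.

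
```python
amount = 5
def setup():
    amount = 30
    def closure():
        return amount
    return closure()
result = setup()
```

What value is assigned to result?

Step 1: amount = 5 globally, but setup() defines amount = 30 locally.
Step 2: closure() looks up amount. Not in local scope, so checks enclosing scope (setup) and finds amount = 30.
Step 3: result = 30

The answer is 30.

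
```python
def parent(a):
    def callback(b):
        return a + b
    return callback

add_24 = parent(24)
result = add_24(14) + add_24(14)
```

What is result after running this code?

Step 1: add_24 captures a = 24.
Step 2: add_24(14) = 24 + 14 = 38, called twice.
Step 3: result = 38 + 38 = 76

The answer is 76.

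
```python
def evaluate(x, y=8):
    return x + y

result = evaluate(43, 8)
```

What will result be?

Step 1: evaluate(43, 8) overrides default y with 8.
Step 2: Returns 43 + 8 = 51.
Step 3: result = 51

The answer is 51.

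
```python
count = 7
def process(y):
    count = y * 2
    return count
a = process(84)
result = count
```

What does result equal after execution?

Step 1: Global count = 7.
Step 2: process(84) creates local count = 84 * 2 = 168.
Step 3: Global count unchanged because no global keyword. result = 7

The answer is 7.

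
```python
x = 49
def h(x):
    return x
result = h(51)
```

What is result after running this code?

Step 1: Global x = 49.
Step 2: h(51) takes parameter x = 51, which shadows the global.
Step 3: result = 51

The answer is 51.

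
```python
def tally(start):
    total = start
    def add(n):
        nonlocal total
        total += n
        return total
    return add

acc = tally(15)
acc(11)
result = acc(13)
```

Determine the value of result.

Step 1: tally(15) creates closure with total = 15.
Step 2: First acc(11): total = 15 + 11 = 26.
Step 3: Second acc(13): total = 26 + 13 = 39. result = 39

The answer is 39.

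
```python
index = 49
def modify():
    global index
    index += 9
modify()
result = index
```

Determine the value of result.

Step 1: index = 49 globally.
Step 2: modify() modifies global index: index += 9 = 58.
Step 3: result = 58

The answer is 58.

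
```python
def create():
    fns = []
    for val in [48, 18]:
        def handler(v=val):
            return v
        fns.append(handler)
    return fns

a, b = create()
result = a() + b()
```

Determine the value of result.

Step 1: Default argument v=val captures val at each iteration.
Step 2: a() returns 48 (captured at first iteration), b() returns 18 (captured at second).
Step 3: result = 48 + 18 = 66

The answer is 66.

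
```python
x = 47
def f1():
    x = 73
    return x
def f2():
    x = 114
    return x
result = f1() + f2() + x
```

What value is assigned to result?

Step 1: Each function shadows global x with its own local.
Step 2: f1() returns 73, f2() returns 114.
Step 3: Global x = 47 is unchanged. result = 73 + 114 + 47 = 234

The answer is 234.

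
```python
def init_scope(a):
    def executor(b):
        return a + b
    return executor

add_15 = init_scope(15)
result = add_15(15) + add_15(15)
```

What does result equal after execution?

Step 1: add_15 captures a = 15.
Step 2: add_15(15) = 15 + 15 = 30, called twice.
Step 3: result = 30 + 30 = 60

The answer is 60.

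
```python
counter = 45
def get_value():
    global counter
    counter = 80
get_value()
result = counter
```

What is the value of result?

Step 1: counter = 45 globally.
Step 2: get_value() declares global counter and sets it to 80.
Step 3: After get_value(), global counter = 80. result = 80

The answer is 80.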